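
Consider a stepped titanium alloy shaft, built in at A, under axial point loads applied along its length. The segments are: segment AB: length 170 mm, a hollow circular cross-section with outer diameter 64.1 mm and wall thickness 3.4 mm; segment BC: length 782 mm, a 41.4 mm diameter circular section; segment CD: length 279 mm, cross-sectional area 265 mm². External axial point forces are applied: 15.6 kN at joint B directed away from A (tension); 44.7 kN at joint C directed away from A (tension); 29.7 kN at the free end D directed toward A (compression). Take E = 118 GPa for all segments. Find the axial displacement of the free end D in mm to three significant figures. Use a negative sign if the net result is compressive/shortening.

Internal axial forces (sectioning from the free end, tension +): N_CD = -29.7 kN, N_BC = 15 kN, N_AB = 30.6 kN.
A_AB = 648.4 mm².
A_BC = 1346 mm².
δ_AB = 30600·170/(648.4·118000) = 0.06799 mm
δ_BC = 15000·782/(1346·118000) = 0.07385 mm
δ_CD = -29700·279/(265·118000) = -0.265 mm
δ = Σδ_i = -0.1232 mm.

-0.123 mm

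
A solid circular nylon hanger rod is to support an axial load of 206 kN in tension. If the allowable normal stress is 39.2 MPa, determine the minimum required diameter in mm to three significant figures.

81.8 mm

Required area A ≥ P/σ_allow = 206000/39.2 = 5255 mm².
For a solid circular section, d ≥ √(4A/π) = 81.8 mm.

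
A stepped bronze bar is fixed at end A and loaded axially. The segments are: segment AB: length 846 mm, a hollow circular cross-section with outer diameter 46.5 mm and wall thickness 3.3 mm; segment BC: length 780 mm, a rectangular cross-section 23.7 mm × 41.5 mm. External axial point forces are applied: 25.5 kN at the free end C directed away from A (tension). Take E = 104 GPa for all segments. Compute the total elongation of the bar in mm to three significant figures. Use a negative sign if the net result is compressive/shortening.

0.658 mm

Internal axial forces (sectioning from the free end, tension +): N_BC = 25.5 kN, N_AB = 25.5 kN.
A_AB = 447.9 mm².
A_BC = 983.5 mm².
δ_AB = 25500·846/(447.9·104000) = 0.4632 mm
δ_BC = 25500·780/(983.5·104000) = 0.1944 mm
δ = Σδ_i = 0.6576 mm.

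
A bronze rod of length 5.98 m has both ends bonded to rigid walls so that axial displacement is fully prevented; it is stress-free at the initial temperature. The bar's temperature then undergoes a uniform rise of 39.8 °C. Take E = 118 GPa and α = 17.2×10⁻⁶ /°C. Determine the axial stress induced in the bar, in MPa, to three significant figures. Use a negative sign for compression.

Free thermal expansion αLΔT = 17.2e-6 · 5980 · 39.8 = 4.094 mm.
The walls impose strain ε = −(4.094)/5980 = -6.8456e-04; σ = Eε = 118000 · -6.8456e-04 = -80.78 MPa.

-80.8 MPa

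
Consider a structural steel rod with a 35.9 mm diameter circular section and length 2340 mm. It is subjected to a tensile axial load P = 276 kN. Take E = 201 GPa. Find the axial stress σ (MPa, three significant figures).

A = 1012 mm².
σ = N/A = 276000/1012 = 272.7 MPa.

273 MPa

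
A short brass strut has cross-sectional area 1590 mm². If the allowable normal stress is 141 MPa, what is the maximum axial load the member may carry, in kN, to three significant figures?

224 kN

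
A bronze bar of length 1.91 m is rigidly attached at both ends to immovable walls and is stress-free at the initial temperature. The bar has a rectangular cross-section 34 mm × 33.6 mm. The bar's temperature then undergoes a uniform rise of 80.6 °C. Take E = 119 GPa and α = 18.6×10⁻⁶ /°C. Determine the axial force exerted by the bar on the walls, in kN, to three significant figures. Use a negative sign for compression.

-204 kN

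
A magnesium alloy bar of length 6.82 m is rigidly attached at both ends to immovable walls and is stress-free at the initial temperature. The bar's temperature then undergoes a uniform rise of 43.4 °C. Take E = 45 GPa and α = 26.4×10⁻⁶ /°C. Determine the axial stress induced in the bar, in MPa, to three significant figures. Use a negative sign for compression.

Free thermal expansion αLΔT = 26.4e-6 · 6820 · 43.4 = 7.814 mm.
The walls impose strain ε = −(7.814)/6820 = -1.1458e-03; σ = Eε = 45000 · -1.1458e-03 = -51.56 MPa.

-51.6 MPa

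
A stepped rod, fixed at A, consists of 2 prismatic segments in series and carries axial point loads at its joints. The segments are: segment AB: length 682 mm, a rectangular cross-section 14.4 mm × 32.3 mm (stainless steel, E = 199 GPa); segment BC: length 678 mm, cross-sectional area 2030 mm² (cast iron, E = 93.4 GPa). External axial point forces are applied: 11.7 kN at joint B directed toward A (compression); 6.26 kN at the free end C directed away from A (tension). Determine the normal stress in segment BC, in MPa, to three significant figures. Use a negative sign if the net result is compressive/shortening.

3.08 MPa

Internal axial forces (sectioning from the free end, tension +): N_BC = 6.26 kN, N_AB = -5.44 kN.
σ_BC = N_BC/A_BC = 6260/2030 = 3.084 MPa.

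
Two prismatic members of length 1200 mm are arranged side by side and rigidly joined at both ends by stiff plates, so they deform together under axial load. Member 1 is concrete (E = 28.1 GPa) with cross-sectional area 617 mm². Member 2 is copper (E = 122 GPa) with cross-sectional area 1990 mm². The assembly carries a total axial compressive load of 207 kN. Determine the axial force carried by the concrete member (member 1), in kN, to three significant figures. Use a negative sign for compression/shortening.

Equal strain + equilibrium ⇒ each member carries load in proportion to AE: A₁E₁ = 17340000 N, A₂E₂ = 242800000 N, ΣAE = 260100000 N.
F₁ = P·A₁E₁/ΣAE = -207000·17340000/260100000 = -13800 N.

-13.8 kN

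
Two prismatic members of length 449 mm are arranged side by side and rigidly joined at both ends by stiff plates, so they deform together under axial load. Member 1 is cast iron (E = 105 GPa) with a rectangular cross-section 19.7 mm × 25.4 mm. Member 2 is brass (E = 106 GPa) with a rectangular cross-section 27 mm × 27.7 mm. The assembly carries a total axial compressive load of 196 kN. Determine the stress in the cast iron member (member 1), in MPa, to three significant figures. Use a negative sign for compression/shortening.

-156 MPa

A_1 = 500.4 mm².
A_2 = 747.9 mm².
Equal strain + equilibrium ⇒ each member carries load in proportion to AE: A₁E₁ = 52540000 N, A₂E₂ = 79280000 N, ΣAE = 131800000 N.
σ₁ = P·E₁/ΣAE = -196000·105000/131800000 = -156.1 MPa.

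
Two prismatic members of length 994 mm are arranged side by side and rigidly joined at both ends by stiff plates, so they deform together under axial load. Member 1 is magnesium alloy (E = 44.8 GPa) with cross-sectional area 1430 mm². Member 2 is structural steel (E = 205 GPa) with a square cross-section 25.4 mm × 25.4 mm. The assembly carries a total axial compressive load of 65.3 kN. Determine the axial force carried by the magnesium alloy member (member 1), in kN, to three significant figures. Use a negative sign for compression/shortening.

A_2 = 645.2 mm².
Equal strain + equilibrium ⇒ each member carries load in proportion to AE: A₁E₁ = 64060000 N, A₂E₂ = 132300000 N, ΣAE = 196300000 N.
F₁ = P·A₁E₁/ΣAE = -65300·64060000/196300000 = -21310 N.

-21.3 kN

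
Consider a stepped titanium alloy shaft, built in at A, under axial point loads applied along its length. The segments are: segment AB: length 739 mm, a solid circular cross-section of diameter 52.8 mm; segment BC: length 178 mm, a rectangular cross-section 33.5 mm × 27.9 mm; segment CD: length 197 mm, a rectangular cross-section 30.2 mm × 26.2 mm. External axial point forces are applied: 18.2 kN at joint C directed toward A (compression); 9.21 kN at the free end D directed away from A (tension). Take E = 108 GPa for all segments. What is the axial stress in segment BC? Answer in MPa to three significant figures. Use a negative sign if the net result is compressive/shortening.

-9.62 MPa

Internal axial forces (sectioning from the free end, tension +): N_CD = 9.21 kN, N_BC = -8.99 kN, N_AB = -8.99 kN.
A_BC = 934.6 mm².
σ_BC = N_BC/A_BC = -8990/934.6 = -9.619 MPa.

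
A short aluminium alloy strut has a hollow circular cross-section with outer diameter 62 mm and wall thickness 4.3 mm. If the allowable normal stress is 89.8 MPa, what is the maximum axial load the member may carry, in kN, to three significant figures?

A = 779.5 mm².
P_max = σ_allow · A = 89.8 · 779.5 = 70000 N = 70 kN.

70.0 kN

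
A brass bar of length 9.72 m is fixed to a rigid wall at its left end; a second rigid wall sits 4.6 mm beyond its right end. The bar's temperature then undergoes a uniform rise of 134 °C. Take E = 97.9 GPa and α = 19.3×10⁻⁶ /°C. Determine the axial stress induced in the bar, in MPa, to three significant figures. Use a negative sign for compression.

-207 MPa

Free thermal expansion αLΔT = 19.3e-6 · 9720 · 134 = 25.14 mm.
The walls engage after the gap closes; constrained expansion = 25.14 − 4.6 = 20.54 mm.
The walls impose strain ε = −(20.54)/9720 = -2.1129e-03; σ = Eε = 97900 · -2.1129e-03 = -206.9 MPa.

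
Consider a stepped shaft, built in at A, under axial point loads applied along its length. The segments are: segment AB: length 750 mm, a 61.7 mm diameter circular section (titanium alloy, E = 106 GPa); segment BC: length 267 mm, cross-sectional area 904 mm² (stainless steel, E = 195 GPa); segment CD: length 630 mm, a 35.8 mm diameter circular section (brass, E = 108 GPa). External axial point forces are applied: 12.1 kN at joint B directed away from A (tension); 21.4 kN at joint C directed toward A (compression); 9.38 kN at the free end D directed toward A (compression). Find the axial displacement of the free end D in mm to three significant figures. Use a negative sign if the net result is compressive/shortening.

-0.145 mm

Internal axial forces (sectioning from the free end, tension +): N_CD = -9.38 kN, N_BC = -30.78 kN, N_AB = -18.68 kN.
A_AB = 2990 mm².
A_CD = 1007 mm².
δ_AB = -18680·750/(2990·106000) = -0.04421 mm
δ_BC = -30780·267/(904·195000) = -0.04662 mm
δ_CD = -9380·630/(1007·108000) = -0.05436 mm
δ = Σδ_i = -0.1452 mm.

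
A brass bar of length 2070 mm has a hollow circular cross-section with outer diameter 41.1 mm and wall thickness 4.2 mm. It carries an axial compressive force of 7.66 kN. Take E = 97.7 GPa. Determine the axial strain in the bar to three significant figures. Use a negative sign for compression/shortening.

-1.61e-04

A = 486.9 mm².
σ = N/A = -15.73 MPa; ε = σ/E = -15.73/97700 = -1.610e-04.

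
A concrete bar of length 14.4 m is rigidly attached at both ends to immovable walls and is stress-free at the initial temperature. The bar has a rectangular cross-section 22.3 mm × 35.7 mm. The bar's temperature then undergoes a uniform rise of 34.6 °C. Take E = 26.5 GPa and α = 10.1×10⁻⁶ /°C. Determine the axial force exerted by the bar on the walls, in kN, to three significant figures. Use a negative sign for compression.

Free thermal expansion αLΔT = 10.1e-6 · 14400 · 34.6 = 5.032 mm.
The walls impose strain ε = −(5.032)/14400 = -3.4946e-04; σ = Eε = 26500 · -3.4946e-04 = -9.261 MPa.
Wall reaction R = σ·A = -9.261·796.1 = -7373 N = -7.373 kN.

-7.37 kN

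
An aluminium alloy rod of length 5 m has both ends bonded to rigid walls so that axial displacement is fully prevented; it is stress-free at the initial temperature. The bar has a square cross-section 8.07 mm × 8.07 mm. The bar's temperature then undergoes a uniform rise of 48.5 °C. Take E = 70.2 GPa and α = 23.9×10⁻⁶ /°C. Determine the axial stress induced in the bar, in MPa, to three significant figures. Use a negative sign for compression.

-81.4 MPa

Free thermal expansion αLΔT = 23.9e-6 · 5000 · 48.5 = 5.796 mm.
The walls impose strain ε = −(5.796)/5000 = -1.1591e-03; σ = Eε = 70200 · -1.1591e-03 = -81.37 MPa.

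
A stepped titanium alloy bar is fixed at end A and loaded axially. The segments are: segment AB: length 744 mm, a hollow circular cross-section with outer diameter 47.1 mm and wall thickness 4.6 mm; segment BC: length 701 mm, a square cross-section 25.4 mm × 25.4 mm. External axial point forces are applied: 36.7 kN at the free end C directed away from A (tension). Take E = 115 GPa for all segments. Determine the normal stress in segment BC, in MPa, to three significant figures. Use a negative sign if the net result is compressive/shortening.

56.9 MPa

Internal axial forces (sectioning from the free end, tension +): N_BC = 36.7 kN, N_AB = 36.7 kN.
A_BC = 645.2 mm².
σ_BC = N_BC/A_BC = 36700/645.2 = 56.89 MPa.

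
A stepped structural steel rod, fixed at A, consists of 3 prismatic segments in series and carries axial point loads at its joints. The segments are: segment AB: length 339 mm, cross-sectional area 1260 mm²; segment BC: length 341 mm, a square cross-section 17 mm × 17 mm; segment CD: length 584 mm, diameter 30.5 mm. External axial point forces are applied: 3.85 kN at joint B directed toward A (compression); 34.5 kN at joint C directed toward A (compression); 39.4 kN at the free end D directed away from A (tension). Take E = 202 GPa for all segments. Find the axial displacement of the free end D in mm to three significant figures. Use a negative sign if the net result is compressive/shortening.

0.186 mm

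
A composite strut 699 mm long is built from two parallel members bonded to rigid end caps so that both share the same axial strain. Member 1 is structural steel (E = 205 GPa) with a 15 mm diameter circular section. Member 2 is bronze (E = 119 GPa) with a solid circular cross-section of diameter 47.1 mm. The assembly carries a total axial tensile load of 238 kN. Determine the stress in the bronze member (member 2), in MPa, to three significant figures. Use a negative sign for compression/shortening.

A_1 = 176.7 mm².
A_2 = 1742 mm².
Equal strain + equilibrium ⇒ each member carries load in proportion to AE: A₁E₁ = 36230000 N, A₂E₂ = 207300000 N, ΣAE = 243600000 N.
σ₂ = P·E₂/ΣAE = 238000·119000/243600000 = 116.3 MPa.

116 MPa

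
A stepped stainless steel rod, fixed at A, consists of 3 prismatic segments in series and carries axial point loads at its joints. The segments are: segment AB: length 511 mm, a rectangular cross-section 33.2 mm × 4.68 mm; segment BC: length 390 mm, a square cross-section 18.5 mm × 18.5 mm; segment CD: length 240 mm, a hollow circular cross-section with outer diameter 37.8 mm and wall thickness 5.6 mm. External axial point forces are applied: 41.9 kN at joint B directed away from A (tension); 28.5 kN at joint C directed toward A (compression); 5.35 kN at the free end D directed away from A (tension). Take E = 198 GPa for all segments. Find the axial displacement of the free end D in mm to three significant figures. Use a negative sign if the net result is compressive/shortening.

0.190 mm

Internal axial forces (sectioning from the free end, tension +): N_CD = 5.35 kN, N_BC = -23.15 kN, N_AB = 18.75 kN.
A_AB = 155.4 mm².
A_BC = 342.2 mm².
A_CD = 566.5 mm².
δ_AB = 18750·511/(155.4·198000) = 0.3114 mm
δ_BC = -23150·390/(342.2·198000) = -0.1332 mm
δ_CD = 5350·240/(566.5·198000) = 0.01145 mm
δ = Σδ_i = 0.1897 mm.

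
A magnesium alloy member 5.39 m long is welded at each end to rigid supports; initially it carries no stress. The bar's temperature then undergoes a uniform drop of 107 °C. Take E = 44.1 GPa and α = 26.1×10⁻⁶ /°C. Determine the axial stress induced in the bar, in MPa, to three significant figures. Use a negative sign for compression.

123 MPa

Free thermal expansion αLΔT = 26.1e-6 · 5390 · -107 = -15.05 mm.
The walls impose strain ε = −(-15.05)/5390 = 2.7927e-03; σ = Eε = 44100 · 2.7927e-03 = 123.2 MPa.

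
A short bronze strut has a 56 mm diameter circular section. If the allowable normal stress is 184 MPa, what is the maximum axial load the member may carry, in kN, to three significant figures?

453 kN

A = 2463 mm².
P_max = σ_allow · A = 184 · 2463 = 453200 N = 453.2 kN.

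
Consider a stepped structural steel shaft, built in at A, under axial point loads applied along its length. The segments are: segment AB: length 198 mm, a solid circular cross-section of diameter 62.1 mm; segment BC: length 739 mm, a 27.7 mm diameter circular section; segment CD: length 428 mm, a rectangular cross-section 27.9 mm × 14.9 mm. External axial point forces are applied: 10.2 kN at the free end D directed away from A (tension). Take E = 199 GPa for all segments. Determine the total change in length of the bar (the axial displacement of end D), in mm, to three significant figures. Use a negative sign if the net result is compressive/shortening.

0.119 mm

Internal axial forces (sectioning from the free end, tension +): N_CD = 10.2 kN, N_BC = 10.2 kN, N_AB = 10.2 kN.
A_AB = 3029 mm².
A_BC = 602.6 mm².
A_CD = 415.7 mm².
δ_AB = 10200·198/(3029·199000) = 0.003351 mm
δ_BC = 10200·739/(602.6·199000) = 0.06286 mm
δ_CD = 10200·428/(415.7·199000) = 0.05277 mm
δ = Σδ_i = 0.119 mm.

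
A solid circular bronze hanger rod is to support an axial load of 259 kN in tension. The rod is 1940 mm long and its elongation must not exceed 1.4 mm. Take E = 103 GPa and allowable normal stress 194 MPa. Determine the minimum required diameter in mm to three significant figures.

66.6 mm

Required area A ≥ P/σ_allow = 259000/194 = 1335 mm².
For a solid circular section, d ≥ √(4A/π) = 41.23 mm.
Elongation limit: A ≥ PL/(Eδ_allow) = 259000·1940/(103000·1.4) = 3484 mm² ⇒ d ≥ 66.61 mm.
The elongation limit governs.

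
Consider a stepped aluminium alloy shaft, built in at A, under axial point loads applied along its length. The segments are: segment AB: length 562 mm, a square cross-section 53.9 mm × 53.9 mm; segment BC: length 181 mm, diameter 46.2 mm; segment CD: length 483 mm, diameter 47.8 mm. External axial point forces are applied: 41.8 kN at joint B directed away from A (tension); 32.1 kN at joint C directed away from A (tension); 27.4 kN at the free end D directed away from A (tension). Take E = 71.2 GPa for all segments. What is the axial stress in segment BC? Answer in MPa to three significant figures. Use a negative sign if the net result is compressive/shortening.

35.5 MPa

Internal axial forces (sectioning from the free end, tension +): N_CD = 27.4 kN, N_BC = 59.5 kN, N_AB = 101.3 kN.
A_BC = 1676 mm².
σ_BC = N_BC/A_BC = 59500/1676 = 35.49 MPa.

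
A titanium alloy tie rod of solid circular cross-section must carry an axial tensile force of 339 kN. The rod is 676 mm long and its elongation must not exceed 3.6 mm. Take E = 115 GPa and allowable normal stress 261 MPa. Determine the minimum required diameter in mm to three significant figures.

Required area A ≥ P/σ_allow = 339000/261 = 1299 mm².
For a solid circular section, d ≥ √(4A/π) = 40.67 mm.
Elongation limit: A ≥ PL/(Eδ_allow) = 339000·676/(115000·3.6) = 553.5 mm² ⇒ d ≥ 26.55 mm.
The stress limit governs.

40.7 mm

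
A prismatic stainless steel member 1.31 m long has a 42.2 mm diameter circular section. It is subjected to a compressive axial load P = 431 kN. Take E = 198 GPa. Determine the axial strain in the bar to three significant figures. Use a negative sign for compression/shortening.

-0.00156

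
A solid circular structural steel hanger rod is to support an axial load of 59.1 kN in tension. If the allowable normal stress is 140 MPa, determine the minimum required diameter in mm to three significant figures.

23.2 mm

Required area A ≥ P/σ_allow = 59100/140 = 422.1 mm².
For a solid circular section, d ≥ √(4A/π) = 23.18 mm.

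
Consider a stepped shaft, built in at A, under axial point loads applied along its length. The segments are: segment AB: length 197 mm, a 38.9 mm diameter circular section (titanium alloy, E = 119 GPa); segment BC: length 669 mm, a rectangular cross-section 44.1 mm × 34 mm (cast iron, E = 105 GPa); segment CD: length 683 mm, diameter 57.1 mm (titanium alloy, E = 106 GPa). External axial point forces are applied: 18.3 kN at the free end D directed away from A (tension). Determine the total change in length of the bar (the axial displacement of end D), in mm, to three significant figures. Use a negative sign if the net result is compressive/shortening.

0.149 mm

Internal axial forces (sectioning from the free end, tension +): N_CD = 18.3 kN, N_BC = 18.3 kN, N_AB = 18.3 kN.
A_AB = 1188 mm².
A_BC = 1499 mm².
A_CD = 2561 mm².
δ_AB = 18300·197/(1188·119000) = 0.02549 mm
δ_BC = 18300·669/(1499·105000) = 0.07776 mm
δ_CD = 18300·683/(2561·106000) = 0.04605 mm
δ = Σδ_i = 0.1493 mm.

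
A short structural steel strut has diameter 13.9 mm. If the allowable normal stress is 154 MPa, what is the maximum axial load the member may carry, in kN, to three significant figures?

A = 151.7 mm².
P_max = σ_allow · A = 154 · 151.7 = 23370 N = 23.37 kN.

23.4 kN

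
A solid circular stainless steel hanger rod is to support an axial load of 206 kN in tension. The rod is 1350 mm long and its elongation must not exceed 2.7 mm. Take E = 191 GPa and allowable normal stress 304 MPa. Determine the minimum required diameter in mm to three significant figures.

Required area A ≥ P/σ_allow = 206000/304 = 677.6 mm².
For a solid circular section, d ≥ √(4A/π) = 29.37 mm.
Elongation limit: A ≥ PL/(Eδ_allow) = 206000·1350/(191000·2.7) = 539.3 mm² ⇒ d ≥ 26.2 mm.
The stress limit governs.

29.4 mm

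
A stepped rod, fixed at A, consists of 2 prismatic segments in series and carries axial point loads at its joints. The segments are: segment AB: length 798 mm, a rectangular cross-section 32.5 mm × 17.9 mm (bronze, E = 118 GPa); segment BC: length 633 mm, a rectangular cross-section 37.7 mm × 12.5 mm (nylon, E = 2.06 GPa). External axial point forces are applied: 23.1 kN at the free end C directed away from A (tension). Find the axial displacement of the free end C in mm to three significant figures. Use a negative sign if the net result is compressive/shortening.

15.3 mm

Internal axial forces (sectioning from the free end, tension +): N_BC = 23.1 kN, N_AB = 23.1 kN.
A_AB = 581.8 mm².
A_BC = 471.3 mm².
δ_AB = 23100·798/(581.8·118000) = 0.2685 mm
δ_BC = 23100·633/(471.3·2060) = 15.06 mm
δ = Σδ_i = 15.33 mm.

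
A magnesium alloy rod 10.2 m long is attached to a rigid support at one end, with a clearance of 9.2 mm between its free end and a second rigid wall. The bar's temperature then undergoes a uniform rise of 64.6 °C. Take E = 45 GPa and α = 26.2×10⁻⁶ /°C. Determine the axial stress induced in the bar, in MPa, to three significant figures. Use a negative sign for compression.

-35.6 MPa

Free thermal expansion αLΔT = 26.2e-6 · 10200 · 64.6 = 17.26 mm.
The walls engage after the gap closes; constrained expansion = 17.26 − 9.2 = 8.064 mm.
The walls impose strain ε = −(8.064)/10200 = -7.9056e-04; σ = Eε = 45000 · -7.9056e-04 = -35.58 MPa.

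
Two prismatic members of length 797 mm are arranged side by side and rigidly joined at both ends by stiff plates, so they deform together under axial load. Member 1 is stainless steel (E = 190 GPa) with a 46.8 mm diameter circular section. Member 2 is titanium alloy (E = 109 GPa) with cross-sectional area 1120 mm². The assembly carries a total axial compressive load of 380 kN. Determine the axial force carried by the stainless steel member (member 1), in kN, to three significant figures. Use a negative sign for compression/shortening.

A_1 = 1720 mm².
Equal strain + equilibrium ⇒ each member carries load in proportion to AE: A₁E₁ = 326800000 N, A₂E₂ = 122100000 N, ΣAE = 448900000 N.
F₁ = P·A₁E₁/ΣAE = -380000·326800000/448900000 = -276700 N.

-277 kN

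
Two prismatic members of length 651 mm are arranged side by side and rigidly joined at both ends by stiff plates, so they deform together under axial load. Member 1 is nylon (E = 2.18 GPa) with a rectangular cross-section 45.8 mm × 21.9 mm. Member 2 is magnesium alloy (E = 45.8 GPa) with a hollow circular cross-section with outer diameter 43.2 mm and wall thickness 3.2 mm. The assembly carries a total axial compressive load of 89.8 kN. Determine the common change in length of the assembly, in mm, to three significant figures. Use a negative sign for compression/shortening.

A_1 = 1003 mm².
A_2 = 402.1 mm².
Equal strain + equilibrium ⇒ each member carries load in proportion to AE: A₁E₁ = 2187000 N, A₂E₂ = 18420000 N, ΣAE = 20600000 N.
δ = PL/ΣAE = -89800·651/20600000 = -2.837 mm.

-2.84 mm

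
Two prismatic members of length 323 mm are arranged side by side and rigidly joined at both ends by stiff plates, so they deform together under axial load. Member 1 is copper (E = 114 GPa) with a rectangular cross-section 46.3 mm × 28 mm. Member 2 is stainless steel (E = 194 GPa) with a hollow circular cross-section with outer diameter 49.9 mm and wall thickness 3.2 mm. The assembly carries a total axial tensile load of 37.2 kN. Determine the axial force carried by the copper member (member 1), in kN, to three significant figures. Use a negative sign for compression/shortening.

23.0 kN

A_1 = 1296 mm².
A_2 = 469.5 mm².
Equal strain + equilibrium ⇒ each member carries load in proportion to AE: A₁E₁ = 147800000 N, A₂E₂ = 91080000 N, ΣAE = 238900000 N.
F₁ = P·A₁E₁/ΣAE = 37200·147800000/238900000 = 23020 N.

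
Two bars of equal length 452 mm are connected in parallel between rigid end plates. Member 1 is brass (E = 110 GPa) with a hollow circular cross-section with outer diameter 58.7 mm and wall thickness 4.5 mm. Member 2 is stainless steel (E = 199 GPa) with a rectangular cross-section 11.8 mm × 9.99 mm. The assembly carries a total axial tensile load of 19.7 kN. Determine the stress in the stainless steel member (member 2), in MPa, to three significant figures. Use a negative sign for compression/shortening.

A_1 = 766.2 mm².
A_2 = 117.9 mm².
Equal strain + equilibrium ⇒ each member carries load in proportion to AE: A₁E₁ = 84290000 N, A₂E₂ = 23460000 N, ΣAE = 107700000 N.
σ₂ = P·E₂/ΣAE = 19700·199000/107700000 = 36.39 MPa.

36.4 MPa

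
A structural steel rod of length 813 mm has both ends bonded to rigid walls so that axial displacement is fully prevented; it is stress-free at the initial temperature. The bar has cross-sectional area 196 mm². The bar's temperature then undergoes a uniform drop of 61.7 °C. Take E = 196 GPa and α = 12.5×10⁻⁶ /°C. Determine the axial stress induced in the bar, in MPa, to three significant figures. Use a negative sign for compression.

151 MPa

Free thermal expansion αLΔT = 12.5e-6 · 813 · -61.7 = -0.627 mm.
The walls impose strain ε = −(-0.627)/813 = 7.7125e-04; σ = Eε = 196000 · 7.7125e-04 = 151.2 MPa.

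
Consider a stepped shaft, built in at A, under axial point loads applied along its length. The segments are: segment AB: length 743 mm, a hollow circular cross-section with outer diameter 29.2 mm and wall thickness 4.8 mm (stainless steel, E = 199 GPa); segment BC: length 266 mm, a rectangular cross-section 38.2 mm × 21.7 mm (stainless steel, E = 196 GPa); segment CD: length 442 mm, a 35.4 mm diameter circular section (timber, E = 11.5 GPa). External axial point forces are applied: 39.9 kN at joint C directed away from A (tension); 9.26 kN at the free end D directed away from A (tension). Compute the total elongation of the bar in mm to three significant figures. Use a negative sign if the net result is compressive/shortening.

0.941 mm

Internal axial forces (sectioning from the free end, tension +): N_CD = 9.26 kN, N_BC = 49.16 kN, N_AB = 49.16 kN.
A_AB = 367.9 mm².
A_BC = 828.9 mm².
A_CD = 984.2 mm².
δ_AB = 49160·743/(367.9·199000) = 0.4988 mm
δ_BC = 49160·266/(828.9·196000) = 0.08048 mm
δ_CD = 9260·442/(984.2·11500) = 0.3616 mm
δ = Σδ_i = 0.9409 mm.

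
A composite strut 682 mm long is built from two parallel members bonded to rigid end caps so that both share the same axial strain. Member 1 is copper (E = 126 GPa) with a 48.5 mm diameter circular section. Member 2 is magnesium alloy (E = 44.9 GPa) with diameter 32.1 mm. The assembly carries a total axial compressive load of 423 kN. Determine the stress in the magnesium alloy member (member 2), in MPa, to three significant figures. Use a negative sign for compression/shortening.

-70.6 MPa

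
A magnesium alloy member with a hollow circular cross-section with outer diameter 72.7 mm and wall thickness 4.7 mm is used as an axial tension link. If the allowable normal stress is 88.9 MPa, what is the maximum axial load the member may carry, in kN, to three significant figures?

89.3 kN

A = 1004 mm².
P_max = σ_allow · A = 88.9 · 1004 = 89260 N = 89.26 kN.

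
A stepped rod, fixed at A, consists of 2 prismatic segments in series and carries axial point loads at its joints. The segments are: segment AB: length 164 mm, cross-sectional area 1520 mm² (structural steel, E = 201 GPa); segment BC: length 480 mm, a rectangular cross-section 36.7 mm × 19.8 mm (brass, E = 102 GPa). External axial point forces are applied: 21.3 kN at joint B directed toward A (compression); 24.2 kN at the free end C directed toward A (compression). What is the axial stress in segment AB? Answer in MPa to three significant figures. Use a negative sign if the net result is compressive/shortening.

Internal axial forces (sectioning from the free end, tension +): N_BC = -24.2 kN, N_AB = -45.5 kN.
σ_AB = N_AB/A_AB = -45500/1520 = -29.93 MPa.

-29.9 MPa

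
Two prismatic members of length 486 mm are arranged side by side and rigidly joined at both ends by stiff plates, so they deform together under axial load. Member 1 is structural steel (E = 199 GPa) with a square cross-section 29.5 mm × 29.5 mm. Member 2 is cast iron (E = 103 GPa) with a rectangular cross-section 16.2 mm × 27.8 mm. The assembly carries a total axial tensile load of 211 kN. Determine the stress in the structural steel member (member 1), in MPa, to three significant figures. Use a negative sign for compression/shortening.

A_1 = 870.2 mm².
A_2 = 450.4 mm².
Equal strain + equilibrium ⇒ each member carries load in proportion to AE: A₁E₁ = 173200000 N, A₂E₂ = 46390000 N, ΣAE = 219600000 N.
σ₁ = P·E₁/ΣAE = 211000·199000/219600000 = 191.2 MPa.

191 MPa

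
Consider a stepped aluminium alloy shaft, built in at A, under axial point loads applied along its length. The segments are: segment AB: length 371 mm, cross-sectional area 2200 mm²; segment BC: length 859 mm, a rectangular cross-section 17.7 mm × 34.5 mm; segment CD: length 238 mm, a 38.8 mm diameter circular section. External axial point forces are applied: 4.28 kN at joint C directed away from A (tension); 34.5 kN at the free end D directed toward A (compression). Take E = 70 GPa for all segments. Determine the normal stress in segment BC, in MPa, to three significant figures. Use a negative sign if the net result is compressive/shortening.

Internal axial forces (sectioning from the free end, tension +): N_CD = -34.5 kN, N_BC = -30.22 kN, N_AB = -30.22 kN.
A_BC = 610.6 mm².
σ_BC = N_BC/A_BC = -30220/610.6 = -49.49 MPa.

-49.5 MPa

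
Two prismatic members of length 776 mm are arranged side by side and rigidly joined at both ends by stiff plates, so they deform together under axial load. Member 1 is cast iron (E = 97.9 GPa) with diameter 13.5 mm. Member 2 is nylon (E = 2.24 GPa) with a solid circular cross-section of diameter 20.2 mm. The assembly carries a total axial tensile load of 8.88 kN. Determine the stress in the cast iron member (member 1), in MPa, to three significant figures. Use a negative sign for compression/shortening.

59.0 MPa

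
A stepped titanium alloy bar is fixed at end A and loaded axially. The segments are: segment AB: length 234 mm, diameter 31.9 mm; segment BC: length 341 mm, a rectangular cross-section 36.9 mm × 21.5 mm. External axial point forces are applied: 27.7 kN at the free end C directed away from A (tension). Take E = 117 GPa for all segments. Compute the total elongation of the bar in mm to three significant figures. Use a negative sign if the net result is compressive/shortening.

0.171 mm

Internal axial forces (sectioning from the free end, tension +): N_BC = 27.7 kN, N_AB = 27.7 kN.
A_AB = 799.2 mm².
A_BC = 793.4 mm².
δ_AB = 27700·234/(799.2·117000) = 0.06932 mm
δ_BC = 27700·341/(793.4·117000) = 0.1018 mm
δ = Σδ_i = 0.1711 mm.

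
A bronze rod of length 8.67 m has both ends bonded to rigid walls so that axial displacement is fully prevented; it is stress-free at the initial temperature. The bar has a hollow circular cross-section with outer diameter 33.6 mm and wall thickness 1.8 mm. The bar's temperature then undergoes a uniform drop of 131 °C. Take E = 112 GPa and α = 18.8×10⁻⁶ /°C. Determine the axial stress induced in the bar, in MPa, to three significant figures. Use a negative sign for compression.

Free thermal expansion αLΔT = 18.8e-6 · 8670 · -131 = -21.35 mm.
The walls impose strain ε = −(-21.35)/8670 = 2.4628e-03; σ = Eε = 112000 · 2.4628e-03 = 275.8 MPa.

276 MPa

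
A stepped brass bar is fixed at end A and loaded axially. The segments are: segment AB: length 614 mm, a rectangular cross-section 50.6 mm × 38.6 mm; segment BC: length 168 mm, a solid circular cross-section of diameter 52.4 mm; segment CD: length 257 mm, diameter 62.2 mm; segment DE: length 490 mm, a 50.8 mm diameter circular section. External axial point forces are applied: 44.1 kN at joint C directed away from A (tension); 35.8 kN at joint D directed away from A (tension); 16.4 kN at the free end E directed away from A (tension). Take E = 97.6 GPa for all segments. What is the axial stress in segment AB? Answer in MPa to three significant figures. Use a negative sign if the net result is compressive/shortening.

49.3 MPa

Internal axial forces (sectioning from the free end, tension +): N_DE = 16.4 kN, N_CD = 52.2 kN, N_BC = 96.3 kN, N_AB = 96.3 kN.
A_AB = 1953 mm².
σ_AB = N_AB/A_AB = 96300/1953 = 49.3 MPa.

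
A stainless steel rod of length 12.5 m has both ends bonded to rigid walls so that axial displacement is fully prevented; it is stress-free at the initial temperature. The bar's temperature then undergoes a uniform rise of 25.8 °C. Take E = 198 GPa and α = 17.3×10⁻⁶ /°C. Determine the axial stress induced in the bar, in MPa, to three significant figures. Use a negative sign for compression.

Free thermal expansion αLΔT = 17.3e-6 · 12500 · 25.8 = 5.579 mm.
The walls impose strain ε = −(5.579)/12500 = -4.4634e-04; σ = Eε = 198000 · -4.4634e-04 = -88.38 MPa.

-88.4 MPa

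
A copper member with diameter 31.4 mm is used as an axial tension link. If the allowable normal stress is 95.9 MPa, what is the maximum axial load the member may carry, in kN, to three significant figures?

74.3 kN

A = 774.4 mm².
P_max = σ_allow · A = 95.9 · 774.4 = 74260 N = 74.26 kN.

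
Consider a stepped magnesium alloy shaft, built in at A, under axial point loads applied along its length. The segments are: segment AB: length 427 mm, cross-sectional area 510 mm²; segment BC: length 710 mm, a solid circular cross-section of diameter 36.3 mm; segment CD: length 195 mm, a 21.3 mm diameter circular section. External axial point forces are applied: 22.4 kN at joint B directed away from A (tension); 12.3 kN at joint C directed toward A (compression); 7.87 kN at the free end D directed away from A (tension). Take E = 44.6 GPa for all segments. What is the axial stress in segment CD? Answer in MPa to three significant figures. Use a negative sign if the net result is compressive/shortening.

22.1 MPa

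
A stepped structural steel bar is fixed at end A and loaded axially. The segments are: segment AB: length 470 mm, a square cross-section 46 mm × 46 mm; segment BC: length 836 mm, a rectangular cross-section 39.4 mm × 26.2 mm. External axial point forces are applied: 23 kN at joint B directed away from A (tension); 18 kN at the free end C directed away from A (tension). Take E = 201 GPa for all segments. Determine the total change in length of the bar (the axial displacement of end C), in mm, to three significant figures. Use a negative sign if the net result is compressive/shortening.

0.118 mm

Internal axial forces (sectioning from the free end, tension +): N_BC = 18 kN, N_AB = 41 kN.
A_AB = 2116 mm².
A_BC = 1032 mm².
δ_AB = 41000·470/(2116·201000) = 0.04531 mm
δ_BC = 18000·836/(1032·201000) = 0.07252 mm
δ = Σδ_i = 0.1178 mm.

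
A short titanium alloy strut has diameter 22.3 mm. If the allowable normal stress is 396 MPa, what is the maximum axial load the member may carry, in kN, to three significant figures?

A = 390.6 mm².
P_max = σ_allow · A = 396 · 390.6 = 154700 N = 154.7 kN.

155 kN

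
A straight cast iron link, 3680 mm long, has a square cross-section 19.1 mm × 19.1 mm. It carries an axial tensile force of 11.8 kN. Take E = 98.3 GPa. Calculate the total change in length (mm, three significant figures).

A = 364.8 mm².
δ_mech = NL/(AE) = 11800·3680/(364.8·98300) = 1.211 mm.

1.21 mm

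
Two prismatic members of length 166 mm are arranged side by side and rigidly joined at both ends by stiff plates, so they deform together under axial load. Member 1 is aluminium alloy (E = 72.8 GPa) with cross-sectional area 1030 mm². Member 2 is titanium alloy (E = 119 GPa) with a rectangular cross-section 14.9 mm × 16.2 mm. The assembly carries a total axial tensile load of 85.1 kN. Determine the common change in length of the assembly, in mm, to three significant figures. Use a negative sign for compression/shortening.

A_2 = 241.4 mm².
Equal strain + equilibrium ⇒ each member carries load in proportion to AE: A₁E₁ = 74980000 N, A₂E₂ = 28720000 N, ΣAE = 103700000 N.
δ = PL/ΣAE = 85100·166/103700000 = 0.1362 mm.

0.136 mm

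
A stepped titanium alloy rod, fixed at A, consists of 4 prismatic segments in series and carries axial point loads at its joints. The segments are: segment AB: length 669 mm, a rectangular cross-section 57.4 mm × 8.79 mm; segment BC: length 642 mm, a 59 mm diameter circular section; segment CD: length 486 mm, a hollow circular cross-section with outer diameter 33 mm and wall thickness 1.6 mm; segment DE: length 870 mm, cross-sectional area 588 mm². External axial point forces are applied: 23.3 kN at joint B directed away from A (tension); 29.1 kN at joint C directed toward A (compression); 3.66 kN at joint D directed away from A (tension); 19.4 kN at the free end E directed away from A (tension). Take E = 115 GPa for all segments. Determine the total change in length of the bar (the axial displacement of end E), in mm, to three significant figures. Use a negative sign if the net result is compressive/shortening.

Internal axial forces (sectioning from the free end, tension +): N_DE = 19.4 kN, N_CD = 23.06 kN, N_BC = -6.04 kN, N_AB = 17.26 kN.
A_AB = 504.5 mm².
A_BC = 2734 mm².
A_CD = 157.8 mm².
δ_AB = 17260·669/(504.5·115000) = 0.199 mm
δ_BC = -6040·642/(2734·115000) = -0.01233 mm
δ_CD = 23060·486/(157.8·115000) = 0.6174 mm
δ_DE = 19400·870/(588·115000) = 0.2496 mm
δ = Σδ_i = 1.054 mm.

1.05 mm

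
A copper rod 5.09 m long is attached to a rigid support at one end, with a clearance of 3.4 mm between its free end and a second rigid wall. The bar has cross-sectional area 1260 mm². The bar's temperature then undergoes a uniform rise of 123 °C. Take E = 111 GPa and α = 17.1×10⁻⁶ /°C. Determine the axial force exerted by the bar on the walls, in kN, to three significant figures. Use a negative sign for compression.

Free thermal expansion αLΔT = 17.1e-6 · 5090 · 123 = 10.71 mm.
The walls engage after the gap closes; constrained expansion = 10.71 − 3.4 = 7.306 mm.
The walls impose strain ε = −(7.306)/5090 = -1.4353e-03; σ = Eε = 111000 · -1.4353e-03 = -159.3 MPa.
Wall reaction R = σ·A = -159.3·1260 = -200700 N = -200.7 kN.

-201 kN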